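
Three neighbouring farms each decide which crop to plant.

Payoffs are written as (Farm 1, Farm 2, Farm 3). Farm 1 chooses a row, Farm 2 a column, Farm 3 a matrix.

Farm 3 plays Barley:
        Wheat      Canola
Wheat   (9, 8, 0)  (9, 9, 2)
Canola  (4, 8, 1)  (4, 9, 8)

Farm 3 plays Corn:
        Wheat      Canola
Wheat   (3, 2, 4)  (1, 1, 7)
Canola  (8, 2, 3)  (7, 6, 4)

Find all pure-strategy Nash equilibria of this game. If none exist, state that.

(Wheat, Wheat, Barley): Farm 2 can switch to Canola (8 → 9). Not NE.
(Wheat, Wheat, Corn): Farm 1 can switch to Canola (3 → 8). Not NE.
(Wheat, Canola, Barley): Farm 3 can switch to Corn (2 → 7). Not NE.
(Wheat, Canola, Corn): Farm 1 can switch to Canola (1 → 7). Not NE.
(Canola, Wheat, Barley): Farm 1 can switch to Wheat (4 → 9). Not NE.
(Canola, Wheat, Corn): Farm 2 can switch to Canola (2 → 6). Not NE.
(Canola, Canola, Barley): Farm 1 can switch to Wheat (4 → 9). Not NE.
(Canola, Canola, Corn): Farm 3 can switch to Barley (4 → 8). Not NE.

There is no pure-strategy Nash equilibrium.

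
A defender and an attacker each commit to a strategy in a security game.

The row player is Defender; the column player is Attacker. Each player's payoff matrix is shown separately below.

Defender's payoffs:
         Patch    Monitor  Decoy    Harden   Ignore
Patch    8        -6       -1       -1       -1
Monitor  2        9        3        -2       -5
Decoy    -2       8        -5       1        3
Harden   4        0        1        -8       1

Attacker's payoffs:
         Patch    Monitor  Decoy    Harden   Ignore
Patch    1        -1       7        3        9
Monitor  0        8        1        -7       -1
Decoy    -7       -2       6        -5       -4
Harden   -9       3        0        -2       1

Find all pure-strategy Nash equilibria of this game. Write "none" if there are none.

For each strategy profile, look for a profitable unilateral deviation.
(Patch, Patch): Attacker can switch to Decoy (1 → 7). Not NE.
(Patch, Monitor): Defender can switch to Monitor (-6 → 9). Not NE.
(Patch, Decoy): Defender can switch to Monitor (-1 → 3). Not NE.
(Patch, Harden): Defender can switch to Decoy (-1 → 1). Not NE.
(Patch, Ignore): Defender can switch to Decoy (-1 → 3). Not NE.
(Monitor, Patch): Defender can switch to Patch (2 → 8). Not NE.
(Monitor, Monitor): Defender gets 9, best alternative 8; Attacker gets 8, best alternative 1. No profitable deviation — NE.
(Monitor, Decoy): Attacker can switch to Monitor (1 → 8). Not NE.
(Monitor, Harden): Defender can switch to Patch (-2 → -1). Not NE.
(Monitor, Ignore): Defender can switch to Patch (-5 → -1). Not NE.
(Decoy, Patch): Defender can switch to Patch (-2 → 8). Not NE.
(Decoy, Monitor): Defender can switch to Monitor (8 → 9). Not NE.
(Decoy, Decoy): Defender can switch to Patch (-5 → -1). Not NE.
(The remaining 7 profiles each have a profitable deviation by the same check.)

The unique pure-strategy Nash equilibrium is (Monitor, Monitor).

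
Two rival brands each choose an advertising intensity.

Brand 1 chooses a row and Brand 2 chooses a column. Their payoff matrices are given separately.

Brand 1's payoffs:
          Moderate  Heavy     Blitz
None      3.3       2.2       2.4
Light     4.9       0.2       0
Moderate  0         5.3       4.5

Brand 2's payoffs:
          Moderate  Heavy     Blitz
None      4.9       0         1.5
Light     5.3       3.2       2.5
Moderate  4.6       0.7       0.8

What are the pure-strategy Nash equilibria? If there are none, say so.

The unique pure-strategy Nash equilibrium is (Light, Moderate).

For each strategy profile, look for a profitable unilateral deviation.
(None, Moderate): Brand 1 can switch to Light (3.3 → 4.9). Not NE.
(None, Heavy): Brand 1 can switch to Moderate (2.2 → 5.3). Not NE.
(None, Blitz): Brand 1 can switch to Moderate (2.4 → 4.5). Not NE.
(Light, Moderate): Brand 1 gets 4.9, best alternative 3.3; Brand 2 gets 5.3, best alternative 3.2. No profitable deviation — NE.
(Light, Heavy): Brand 1 can switch to None (0.2 → 2.2). Not NE.
(Light, Blitz): Brand 1 can switch to None (0 → 2.4). Not NE.
(Moderate, Moderate): Brand 1 can switch to None (0 → 3.3). Not NE.
(Moderate, Heavy): Brand 2 can switch to Moderate (0.7 → 4.6). Not NE.
(Moderate, Blitz): Brand 2 can switch to Moderate (0.8 → 4.6). Not NE.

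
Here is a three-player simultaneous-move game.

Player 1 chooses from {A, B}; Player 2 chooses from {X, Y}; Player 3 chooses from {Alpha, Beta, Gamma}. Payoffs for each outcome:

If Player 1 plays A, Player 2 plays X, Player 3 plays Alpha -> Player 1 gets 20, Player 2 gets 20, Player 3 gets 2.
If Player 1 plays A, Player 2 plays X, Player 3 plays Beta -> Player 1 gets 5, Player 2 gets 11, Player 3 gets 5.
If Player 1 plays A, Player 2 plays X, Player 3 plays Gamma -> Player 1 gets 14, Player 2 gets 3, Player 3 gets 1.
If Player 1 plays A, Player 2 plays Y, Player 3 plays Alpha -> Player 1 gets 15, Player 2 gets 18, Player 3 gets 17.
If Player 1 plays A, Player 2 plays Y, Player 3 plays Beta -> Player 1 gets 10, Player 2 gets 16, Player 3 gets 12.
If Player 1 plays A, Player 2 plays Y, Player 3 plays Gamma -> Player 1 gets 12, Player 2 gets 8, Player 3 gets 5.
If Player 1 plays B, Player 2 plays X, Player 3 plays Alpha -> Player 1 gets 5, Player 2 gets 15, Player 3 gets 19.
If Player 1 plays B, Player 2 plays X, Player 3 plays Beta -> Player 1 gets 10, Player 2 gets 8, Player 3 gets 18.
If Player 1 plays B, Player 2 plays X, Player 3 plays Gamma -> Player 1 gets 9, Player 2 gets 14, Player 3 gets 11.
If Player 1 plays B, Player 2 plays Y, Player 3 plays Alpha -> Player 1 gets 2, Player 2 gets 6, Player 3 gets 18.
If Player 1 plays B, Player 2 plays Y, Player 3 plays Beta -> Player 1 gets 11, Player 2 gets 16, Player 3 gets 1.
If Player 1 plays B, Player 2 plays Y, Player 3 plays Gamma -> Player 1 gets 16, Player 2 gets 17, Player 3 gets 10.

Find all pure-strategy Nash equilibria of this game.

(A, X, Alpha): Player 3 can switch to Beta (2 → 5). Not NE.
(A, X, Beta): Player 1 can switch to B (5 → 10). Not NE.
(A, X, Gamma): Player 2 can switch to Y (3 → 8). Not NE.
(A, Y, Alpha): Player 2 can switch to X (18 → 20). Not NE.
(A, Y, Beta): Player 1 can switch to B (10 → 11). Not NE.
(A, Y, Gamma): Player 1 can switch to B (12 → 16). Not NE.
(B, X, Alpha): Player 1 can switch to A (5 → 20). Not NE.
(B, X, Beta): Player 2 can switch to Y (8 → 16). Not NE.
(B, X, Gamma): Player 1 can switch to A (9 → 14). Not NE.
(B, Y, Alpha): Player 1 can switch to A (2 → 15). Not NE.
(The remaining 2 profiles each have a profitable deviation by the same check.)

There is no pure-strategy Nash equilibrium.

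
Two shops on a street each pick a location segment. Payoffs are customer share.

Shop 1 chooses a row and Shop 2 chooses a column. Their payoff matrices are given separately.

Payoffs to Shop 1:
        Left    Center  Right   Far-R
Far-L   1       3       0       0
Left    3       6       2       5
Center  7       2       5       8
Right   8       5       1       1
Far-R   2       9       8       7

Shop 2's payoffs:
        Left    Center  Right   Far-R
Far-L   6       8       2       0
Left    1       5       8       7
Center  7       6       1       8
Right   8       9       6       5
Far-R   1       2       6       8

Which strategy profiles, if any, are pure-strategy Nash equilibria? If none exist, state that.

Pure NE: (Center, Far-R)

For each player, find the best response to each opponent profile; mutual best responses are the pure NE.
Shop 1 against Left: payoffs 1, 3, 7, 8, 2 → best response Right.
Shop 1 against Center: payoffs 3, 6, 2, 5, 9 → best response Far-R.
Shop 1 against Right: payoffs 0, 2, 5, 1, 8 → best response Far-R.
Shop 1 against Far-R: payoffs 0, 5, 8, 1, 7 → best response Center.
Shop 2 against Far-L: payoffs 6, 8, 2, 0 → best response Center.
Shop 2 against Left: payoffs 1, 5, 8, 7 → best response Right.
Shop 2 against Center: payoffs 7, 6, 1, 8 → best response Far-R.
Shop 2 against Right: payoffs 8, 9, 6, 5 → best response Center.
Shop 2 against Far-R: payoffs 1, 2, 6, 8 → best response Far-R.
Mutual best responses: (Center, Far-R).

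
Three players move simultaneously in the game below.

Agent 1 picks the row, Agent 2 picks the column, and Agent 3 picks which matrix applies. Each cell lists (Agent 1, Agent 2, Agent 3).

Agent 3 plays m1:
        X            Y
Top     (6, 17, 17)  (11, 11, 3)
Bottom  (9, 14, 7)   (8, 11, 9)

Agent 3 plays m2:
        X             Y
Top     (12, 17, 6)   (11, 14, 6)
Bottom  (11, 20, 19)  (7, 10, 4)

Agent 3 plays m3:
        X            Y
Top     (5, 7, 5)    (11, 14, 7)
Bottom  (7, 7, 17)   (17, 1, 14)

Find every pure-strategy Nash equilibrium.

For each strategy profile, look for a profitable unilateral deviation.
(Top, X, m1): Agent 1 can switch to Bottom (6 → 9). Not NE.
(Top, X, m2): Agent 3 can switch to m1 (6 → 17). Not NE.
(Top, X, m3): Agent 1 can switch to Bottom (5 → 7). Not NE.
(Top, Y, m1): Agent 2 can switch to X (11 → 17). Not NE.
(Top, Y, m2): Agent 2 can switch to X (14 → 17). Not NE.
(Top, Y, m3): Agent 1 can switch to Bottom (11 → 17). Not NE.
(Bottom, X, m1): Agent 3 can switch to m2 (7 → 19). Not NE.
(Bottom, X, m2): Agent 1 can switch to Top (11 → 12). Not NE.
(The remaining 4 profiles each have a profitable deviation by the same check.)

none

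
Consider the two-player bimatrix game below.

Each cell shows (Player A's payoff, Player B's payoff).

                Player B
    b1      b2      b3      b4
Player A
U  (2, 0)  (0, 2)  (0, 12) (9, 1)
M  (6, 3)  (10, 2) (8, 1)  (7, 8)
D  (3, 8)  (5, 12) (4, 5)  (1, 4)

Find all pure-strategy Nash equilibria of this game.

none

(U, b1): Player A can switch to M (2 → 6). Not NE.
(U, b2): Player A can switch to M (0 → 10). Not NE.
(U, b3): Player A can switch to M (0 → 8). Not NE.
(U, b4): Player B can switch to b2 (1 → 2). Not NE.
(M, b1): Player B can switch to b4 (3 → 8). Not NE.
(M, b2): Player B can switch to b1 (2 → 3). Not NE.
(The remaining 6 profiles each have a profitable deviation by the same check.)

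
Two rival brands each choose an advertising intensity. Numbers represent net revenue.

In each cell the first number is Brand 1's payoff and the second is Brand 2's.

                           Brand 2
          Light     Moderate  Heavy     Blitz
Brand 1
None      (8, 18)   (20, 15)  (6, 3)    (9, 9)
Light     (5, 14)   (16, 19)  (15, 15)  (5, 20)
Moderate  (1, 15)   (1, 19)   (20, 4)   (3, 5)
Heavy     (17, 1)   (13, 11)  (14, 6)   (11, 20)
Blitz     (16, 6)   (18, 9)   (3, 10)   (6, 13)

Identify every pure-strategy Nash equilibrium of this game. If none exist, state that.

For each strategy profile, look for a profitable unilateral deviation.
(None, Light): Brand 1 can switch to Heavy (8 → 17). Not NE.
(None, Moderate): Brand 2 can switch to Light (15 → 18). Not NE.
(None, Heavy): Brand 1 can switch to Light (6 → 15). Not NE.
(None, Blitz): Brand 1 can switch to Heavy (9 → 11). Not NE.
(Light, Light): Brand 1 can switch to None (5 → 8). Not NE.
(Light, Moderate): Brand 1 can switch to None (16 → 20). Not NE.
(Light, Heavy): Brand 1 can switch to Moderate (15 → 20). Not NE.
(Light, Blitz): Brand 1 can switch to None (5 → 9). Not NE.
(Moderate, Light): Brand 1 can switch to None (1 → 8). Not NE.
(Moderate, Moderate): Brand 1 can switch to None (1 → 20). Not NE.
(Moderate, Heavy): Brand 2 can switch to Light (4 → 15). Not NE.
(Moderate, Blitz): Brand 1 can switch to None (3 → 9). Not NE.
(Heavy, Blitz): Brand 1 gets 11, best alternative 9; Brand 2 gets 20, best alternative 11. No profitable deviation — NE.
(The remaining 7 profiles each have a profitable deviation by the same check.)

Pure NE: (Heavy, Blitz)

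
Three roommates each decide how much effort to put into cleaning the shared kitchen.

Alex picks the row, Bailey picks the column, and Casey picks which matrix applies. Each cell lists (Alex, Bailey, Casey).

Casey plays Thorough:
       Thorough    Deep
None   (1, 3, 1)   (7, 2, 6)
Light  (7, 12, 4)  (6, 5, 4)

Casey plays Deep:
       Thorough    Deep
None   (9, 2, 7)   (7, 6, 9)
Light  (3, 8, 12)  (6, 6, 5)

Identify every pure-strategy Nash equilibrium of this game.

(None, Thorough, Thorough): Alex can switch to Light (1 → 7). Not NE.
(None, Thorough, Deep): Bailey can switch to Deep (2 → 6). Not NE.
(None, Deep, Thorough): Bailey can switch to Thorough (2 → 3). Not NE.
(None, Deep, Deep): Alex gets 7, best alternative 6; Bailey gets 6, best alternative 2; Casey gets 9, best alternative 6. No profitable deviation — NE.
(Light, Thorough, Thorough): Casey can switch to Deep (4 → 12). Not NE.
(Light, Thorough, Deep): Alex can switch to None (3 → 9). Not NE.
(Light, Deep, Thorough): Alex can switch to None (6 → 7). Not NE.
(Light, Deep, Deep): Alex can switch to None (6 → 7). Not NE.

The unique pure-strategy Nash equilibrium is (None, Deep, Deep).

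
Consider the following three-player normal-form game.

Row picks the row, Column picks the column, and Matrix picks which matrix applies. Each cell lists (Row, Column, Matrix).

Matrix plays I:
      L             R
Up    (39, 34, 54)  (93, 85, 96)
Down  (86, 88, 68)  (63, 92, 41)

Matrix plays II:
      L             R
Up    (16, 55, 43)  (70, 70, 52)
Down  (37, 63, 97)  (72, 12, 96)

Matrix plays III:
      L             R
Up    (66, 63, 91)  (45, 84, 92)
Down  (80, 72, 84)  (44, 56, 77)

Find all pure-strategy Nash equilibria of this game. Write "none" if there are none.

(Up, R, I), (Down, L, II)

Row against (L, I): payoffs 39, 86 → best response Down.
Row against (L, II): payoffs 16, 37 → best response Down.
Row against (L, III): payoffs 66, 80 → best response Down.
Row against (R, I): payoffs 93, 63 → best response Up.
Row against (R, II): payoffs 70, 72 → best response Down.
Row against (R, III): payoffs 45, 44 → best response Up.
Column against (Up, I): payoffs 34, 85 → best response R.
Column against (Up, II): payoffs 55, 70 → best response R.
Column against (Up, III): payoffs 63, 84 → best response R.
Column against (Down, I): payoffs 88, 92 → best response R.
Column against (Down, II): payoffs 63, 12 → best response L.
Column against (Down, III): payoffs 72, 56 → best response L.
Matrix against (Up, L): payoffs 54, 43, 91 → best response III.
Matrix against (Up, R): payoffs 96, 52, 92 → best response I.
Matrix against (Down, L): payoffs 68, 97, 84 → best response II.
Matrix against (Down, R): payoffs 41, 96, 77 → best response II.
Mutual best responses: (Up, R, I); (Down, L, II).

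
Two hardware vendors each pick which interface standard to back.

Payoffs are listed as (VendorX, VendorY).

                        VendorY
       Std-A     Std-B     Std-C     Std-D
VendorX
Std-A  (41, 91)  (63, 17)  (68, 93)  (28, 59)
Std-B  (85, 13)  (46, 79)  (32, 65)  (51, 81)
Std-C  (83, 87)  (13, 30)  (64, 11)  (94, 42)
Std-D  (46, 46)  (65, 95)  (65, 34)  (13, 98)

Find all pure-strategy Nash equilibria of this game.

(Std-A, Std-C)

(Std-A, Std-A): VendorX can switch to Std-B (41 → 85). Not NE.
(Std-A, Std-B): VendorX can switch to Std-D (63 → 65). Not NE.
(Std-A, Std-C): VendorX gets 68, best alternative 65; VendorY gets 93, best alternative 91. No profitable deviation — NE.
(Std-A, Std-D): VendorX can switch to Std-B (28 → 51). Not NE.
(Std-B, Std-A): VendorY can switch to Std-B (13 → 79). Not NE.
(Std-B, Std-B): VendorX can switch to Std-A (46 → 63). Not NE.
(Std-B, Std-C): VendorX can switch to Std-A (32 → 68). Not NE.
(The remaining 9 profiles each have a profitable deviation by the same check.)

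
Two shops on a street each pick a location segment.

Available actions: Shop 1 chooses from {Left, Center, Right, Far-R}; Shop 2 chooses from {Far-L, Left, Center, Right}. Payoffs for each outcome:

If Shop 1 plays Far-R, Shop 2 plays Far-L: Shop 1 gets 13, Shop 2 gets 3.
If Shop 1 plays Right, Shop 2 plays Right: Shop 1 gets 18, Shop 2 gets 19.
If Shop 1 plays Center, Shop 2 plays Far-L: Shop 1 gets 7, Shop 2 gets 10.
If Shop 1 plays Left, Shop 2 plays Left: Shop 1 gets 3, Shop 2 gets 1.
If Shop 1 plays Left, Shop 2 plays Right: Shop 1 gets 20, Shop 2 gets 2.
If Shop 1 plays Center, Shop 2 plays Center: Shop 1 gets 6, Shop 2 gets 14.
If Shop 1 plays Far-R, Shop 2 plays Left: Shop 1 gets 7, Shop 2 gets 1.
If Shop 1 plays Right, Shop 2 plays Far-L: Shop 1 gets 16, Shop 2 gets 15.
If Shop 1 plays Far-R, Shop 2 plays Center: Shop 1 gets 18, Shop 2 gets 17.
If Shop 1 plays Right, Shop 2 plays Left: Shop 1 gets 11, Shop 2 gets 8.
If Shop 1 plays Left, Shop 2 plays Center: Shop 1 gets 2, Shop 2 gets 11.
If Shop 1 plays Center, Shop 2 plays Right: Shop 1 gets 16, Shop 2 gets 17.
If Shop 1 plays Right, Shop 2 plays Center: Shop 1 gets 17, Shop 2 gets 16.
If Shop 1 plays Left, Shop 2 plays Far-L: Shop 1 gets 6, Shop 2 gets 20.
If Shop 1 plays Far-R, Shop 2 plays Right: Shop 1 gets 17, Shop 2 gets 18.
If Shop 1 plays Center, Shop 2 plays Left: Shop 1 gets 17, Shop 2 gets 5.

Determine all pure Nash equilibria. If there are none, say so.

This game has no pure Nash equilibrium.

Mark each player's best response to every combination of opponents' strategies; a profile where every player is best-responding is a pure Nash equilibrium.
Shop 1 against Far-L: payoffs 6, 7, 16, 13 → best response Right.
Shop 1 against Left: payoffs 3, 17, 11, 7 → best response Center.
Shop 1 against Center: payoffs 2, 6, 17, 18 → best response Far-R.
Shop 1 against Right: payoffs 20, 16, 18, 17 → best response Left.
Shop 2 against Left: payoffs 20, 1, 11, 2 → best response Far-L.
Shop 2 against Center: payoffs 10, 5, 14, 17 → best response Right.
Shop 2 against Right: payoffs 15, 8, 16, 19 → best response Right.
Shop 2 against Far-R: payoffs 3, 1, 17, 18 → best response Right.
No profile is a mutual best response for all players.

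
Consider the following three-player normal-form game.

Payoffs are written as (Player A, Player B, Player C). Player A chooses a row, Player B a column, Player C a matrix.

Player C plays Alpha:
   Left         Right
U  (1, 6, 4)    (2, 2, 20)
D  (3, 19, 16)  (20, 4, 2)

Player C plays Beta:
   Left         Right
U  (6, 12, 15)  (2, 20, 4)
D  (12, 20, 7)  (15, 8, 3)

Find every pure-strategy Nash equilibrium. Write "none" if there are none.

Pure NE: (D, Left, Alpha)

Player A against (Left, Alpha): payoffs 1, 3 → best response D.
Player A against (Left, Beta): payoffs 6, 12 → best response D.
Player A against (Right, Alpha): payoffs 2, 20 → best response D.
Player A against (Right, Beta): payoffs 2, 15 → best response D.
Player B against (U, Alpha): payoffs 6, 2 → best response Left.
Player B against (U, Beta): payoffs 12, 20 → best response Right.
Player B against (D, Alpha): payoffs 19, 4 → best response Left.
Player B against (D, Beta): payoffs 20, 8 → best response Left.
Player C against (U, Left): payoffs 4, 15 → best response Beta.
Player C against (U, Right): payoffs 20, 4 → best response Alpha.
Player C against (D, Left): payoffs 16, 7 → best response Alpha.
Player C against (D, Right): payoffs 2, 3 → best response Beta.
Mutual best responses: (D, Left, Alpha).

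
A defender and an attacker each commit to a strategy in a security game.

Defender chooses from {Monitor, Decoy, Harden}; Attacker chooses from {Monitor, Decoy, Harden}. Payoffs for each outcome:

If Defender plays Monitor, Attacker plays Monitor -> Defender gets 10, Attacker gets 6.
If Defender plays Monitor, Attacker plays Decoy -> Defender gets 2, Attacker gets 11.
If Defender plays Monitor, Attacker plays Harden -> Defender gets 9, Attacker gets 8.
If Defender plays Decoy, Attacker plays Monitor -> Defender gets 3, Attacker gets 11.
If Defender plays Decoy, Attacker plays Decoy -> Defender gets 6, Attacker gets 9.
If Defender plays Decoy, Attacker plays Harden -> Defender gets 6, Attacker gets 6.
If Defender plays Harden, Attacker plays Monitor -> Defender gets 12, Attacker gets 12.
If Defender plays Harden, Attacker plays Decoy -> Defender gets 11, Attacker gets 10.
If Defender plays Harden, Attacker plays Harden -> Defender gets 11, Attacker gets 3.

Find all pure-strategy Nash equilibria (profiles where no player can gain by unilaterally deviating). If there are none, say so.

Defender against Monitor: payoffs 10, 3, 12 → best response Harden.
Defender against Decoy: payoffs 2, 6, 11 → best response Harden.
Defender against Harden: payoffs 9, 6, 11 → best response Harden.
Attacker against Monitor: payoffs 6, 11, 8 → best response Decoy.
Attacker against Decoy: payoffs 11, 9, 6 → best response Monitor.
Attacker against Harden: payoffs 12, 10, 3 → best response Monitor.
Mutual best responses: (Harden, Monitor).

(Harden, Monitor)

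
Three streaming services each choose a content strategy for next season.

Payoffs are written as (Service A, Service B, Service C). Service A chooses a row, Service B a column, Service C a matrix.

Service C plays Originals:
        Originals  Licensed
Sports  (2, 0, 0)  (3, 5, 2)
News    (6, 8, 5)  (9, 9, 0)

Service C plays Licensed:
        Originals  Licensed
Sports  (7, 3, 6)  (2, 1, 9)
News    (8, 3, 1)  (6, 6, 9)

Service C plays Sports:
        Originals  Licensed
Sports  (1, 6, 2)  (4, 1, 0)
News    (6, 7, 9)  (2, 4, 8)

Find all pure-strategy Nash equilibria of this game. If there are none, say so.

(News, Originals, Sports); (News, Licensed, Licensed)

For each player, find the best response to each opponent profile; mutual best responses are the pure NE.
Service A against (Originals, Originals): payoffs 2, 6 → best response News.
Service A against (Originals, Licensed): payoffs 7, 8 → best response News.
Service A against (Originals, Sports): payoffs 1, 6 → best response News.
Service A against (Licensed, Originals): payoffs 3, 9 → best response News.
Service A against (Licensed, Licensed): payoffs 2, 6 → best response News.
Service A against (Licensed, Sports): payoffs 4, 2 → best response Sports.
Service B against (Sports, Originals): payoffs 0, 5 → best response Licensed.
Service B against (Sports, Licensed): payoffs 3, 1 → best response Originals.
Service B against (Sports, Sports): payoffs 6, 1 → best response Originals.
Service B against (News, Originals): payoffs 8, 9 → best response Licensed.
Service B against (News, Licensed): payoffs 3, 6 → best response Licensed.
Service B against (News, Sports): payoffs 7, 4 → best response Originals.
Service C against (Sports, Originals): payoffs 0, 6, 2 → best response Licensed.
Service C against (Sports, Licensed): payoffs 2, 9, 0 → best response Licensed.
Service C against (News, Originals): payoffs 5, 1, 9 → best response Sports.
Service C against (News, Licensed): payoffs 0, 9, 8 → best response Licensed.
Mutual best responses: (News, Originals, Sports); (News, Licensed, Licensed).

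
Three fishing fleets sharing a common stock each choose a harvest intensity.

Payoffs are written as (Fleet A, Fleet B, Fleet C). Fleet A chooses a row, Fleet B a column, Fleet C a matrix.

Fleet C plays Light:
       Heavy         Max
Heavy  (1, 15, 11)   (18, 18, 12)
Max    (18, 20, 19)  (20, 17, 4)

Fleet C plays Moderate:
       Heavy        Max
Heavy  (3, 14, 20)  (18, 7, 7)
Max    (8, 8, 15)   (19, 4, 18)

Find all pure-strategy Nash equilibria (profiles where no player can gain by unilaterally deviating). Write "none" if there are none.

(Max, Heavy, Light)

(Heavy, Heavy, Light): Fleet A can switch to Max (1 → 18). Not NE.
(Heavy, Heavy, Moderate): Fleet A can switch to Max (3 → 8). Not NE.
(Heavy, Max, Light): Fleet A can switch to Max (18 → 20). Not NE.
(Heavy, Max, Moderate): Fleet A can switch to Max (18 → 19). Not NE.
(Max, Heavy, Light): Fleet A gets 18, best alternative 1; Fleet B gets 20, best alternative 17; Fleet C gets 19, best alternative 15. No profitable deviation — NE.
(Max, Heavy, Moderate): Fleet C can switch to Light (15 → 19). Not NE.
(Max, Max, Light): Fleet B can switch to Heavy (17 → 20). Not NE.
(Max, Max, Moderate): Fleet B can switch to Heavy (4 → 8). Not NE.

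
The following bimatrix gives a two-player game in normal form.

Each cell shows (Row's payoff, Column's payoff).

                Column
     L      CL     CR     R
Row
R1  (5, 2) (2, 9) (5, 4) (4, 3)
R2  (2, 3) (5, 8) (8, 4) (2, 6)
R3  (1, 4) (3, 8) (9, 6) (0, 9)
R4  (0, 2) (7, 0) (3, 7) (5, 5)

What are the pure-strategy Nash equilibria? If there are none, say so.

This game has no pure Nash equilibrium.

(R1, L): Column can switch to CL (2 → 9). Not NE.
(R1, CL): Row can switch to R2 (2 → 5). Not NE.
(R1, CR): Row can switch to R2 (5 → 8). Not NE.
(R1, R): Row can switch to R4 (4 → 5). Not NE.
(R2, L): Row can switch to R1 (2 → 5). Not NE.
(R2, CL): Row can switch to R4 (5 → 7). Not NE.
(R2, CR): Row can switch to R3 (8 → 9). Not NE.
(R2, R): Row can switch to R1 (2 → 4). Not NE.
(The remaining 8 profiles each have a profitable deviation by the same check.)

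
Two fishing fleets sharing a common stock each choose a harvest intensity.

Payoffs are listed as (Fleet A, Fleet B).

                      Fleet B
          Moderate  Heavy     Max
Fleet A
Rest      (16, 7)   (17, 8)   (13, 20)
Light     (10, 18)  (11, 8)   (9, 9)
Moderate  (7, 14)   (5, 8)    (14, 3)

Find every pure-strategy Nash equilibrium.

Fleet A against Moderate: payoffs 16, 10, 7 → best response Rest.
Fleet A against Heavy: payoffs 17, 11, 5 → best response Rest.
Fleet A against Max: payoffs 13, 9, 14 → best response Moderate.
Fleet B against Rest: payoffs 7, 8, 20 → best response Max.
Fleet B against Light: payoffs 18, 8, 9 → best response Moderate.
Fleet B against Moderate: payoffs 14, 8, 3 → best response Moderate.
No profile is a mutual best response for all players.

This game has no pure Nash equilibrium.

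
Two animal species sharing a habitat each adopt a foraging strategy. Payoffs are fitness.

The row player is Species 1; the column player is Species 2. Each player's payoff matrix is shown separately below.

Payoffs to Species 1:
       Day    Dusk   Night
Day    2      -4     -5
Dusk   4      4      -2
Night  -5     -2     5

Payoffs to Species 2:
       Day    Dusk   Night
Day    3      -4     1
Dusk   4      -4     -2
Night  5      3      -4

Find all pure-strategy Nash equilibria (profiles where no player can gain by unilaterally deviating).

(Dusk, Day)

Species 1 against Day: payoffs 2, 4, -5 → best response Dusk.
Species 1 against Dusk: payoffs -4, 4, -2 → best response Dusk.
Species 1 against Night: payoffs -5, -2, 5 → best response Night.
Species 2 against Day: payoffs 3, -4, 1 → best response Day.
Species 2 against Dusk: payoffs 4, -4, -2 → best response Day.
Species 2 against Night: payoffs 5, 3, -4 → best response Day.
Mutual best responses: (Dusk, Day).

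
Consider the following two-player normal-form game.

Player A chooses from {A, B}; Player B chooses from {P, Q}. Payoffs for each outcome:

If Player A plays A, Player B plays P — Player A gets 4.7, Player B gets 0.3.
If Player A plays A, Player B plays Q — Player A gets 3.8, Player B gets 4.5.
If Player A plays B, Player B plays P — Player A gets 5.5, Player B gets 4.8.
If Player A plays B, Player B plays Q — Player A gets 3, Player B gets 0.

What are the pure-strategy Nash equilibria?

The pure Nash equilibria are (A, Q); (B, P).

Mark each player's best response to every combination of opponents' strategies; a profile where every player is best-responding is a pure Nash equilibrium.
Player A against P: payoffs 4.7, 5.5 → best response B.
Player A against Q: payoffs 3.8, 3 → best response A.
Player B against A: payoffs 0.3, 4.5 → best response Q.
Player B against B: payoffs 4.8, 0 → best response P.
Mutual best responses: (A, Q); (B, P).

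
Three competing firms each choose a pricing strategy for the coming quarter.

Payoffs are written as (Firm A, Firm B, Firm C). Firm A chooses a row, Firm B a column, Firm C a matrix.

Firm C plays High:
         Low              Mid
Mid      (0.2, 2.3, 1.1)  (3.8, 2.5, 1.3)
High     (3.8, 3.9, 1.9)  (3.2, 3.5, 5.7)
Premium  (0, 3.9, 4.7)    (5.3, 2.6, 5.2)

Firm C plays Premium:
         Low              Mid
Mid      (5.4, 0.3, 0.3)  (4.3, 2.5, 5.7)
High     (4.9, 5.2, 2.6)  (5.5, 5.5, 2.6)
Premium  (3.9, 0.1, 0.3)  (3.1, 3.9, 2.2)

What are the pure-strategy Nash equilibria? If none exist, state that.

none

(Mid, Low, High): Firm A can switch to High (0.2 → 3.8). Not NE.
(Mid, Low, Premium): Firm B can switch to Mid (0.3 → 2.5). Not NE.
(Mid, Mid, High): Firm A can switch to Premium (3.8 → 5.3). Not NE.
(Mid, Mid, Premium): Firm A can switch to High (4.3 → 5.5). Not NE.
(High, Low, High): Firm C can switch to Premium (1.9 → 2.6). Not NE.
(High, Low, Premium): Firm A can switch to Mid (4.9 → 5.4). Not NE.
(High, Mid, High): Firm A can switch to Mid (3.2 → 3.8). Not NE.
(High, Mid, Premium): Firm C can switch to High (2.6 → 5.7). Not NE.
(The remaining 4 profiles each have a profitable deviation by the same check.)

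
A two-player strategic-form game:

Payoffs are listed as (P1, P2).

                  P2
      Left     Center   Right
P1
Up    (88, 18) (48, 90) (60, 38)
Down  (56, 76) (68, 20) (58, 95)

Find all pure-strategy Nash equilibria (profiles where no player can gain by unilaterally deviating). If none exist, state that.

There is no pure-strategy Nash equilibrium.

(Up, Left): P2 can switch to Center (18 → 90). Not NE.
(Up, Center): P1 can switch to Down (48 → 68). Not NE.
(Up, Right): P2 can switch to Center (38 → 90). Not NE.
(Down, Left): P1 can switch to Up (56 → 88). Not NE.
(Down, Center): P2 can switch to Left (20 → 76). Not NE.
(Down, Right): P1 can switch to Up (58 → 60). Not NE.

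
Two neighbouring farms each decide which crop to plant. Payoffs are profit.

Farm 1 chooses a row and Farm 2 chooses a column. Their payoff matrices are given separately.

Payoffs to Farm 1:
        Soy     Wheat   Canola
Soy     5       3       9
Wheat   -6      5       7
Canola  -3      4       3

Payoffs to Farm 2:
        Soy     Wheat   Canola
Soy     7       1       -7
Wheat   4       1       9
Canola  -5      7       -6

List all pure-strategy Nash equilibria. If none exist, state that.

(Soy, Soy)

Farm 1 against Soy: payoffs 5, -6, -3 → best response Soy.
Farm 1 against Wheat: payoffs 3, 5, 4 → best response Wheat.
Farm 1 against Canola: payoffs 9, 7, 3 → best response Soy.
Farm 2 against Soy: payoffs 7, 1, -7 → best response Soy.
Farm 2 against Wheat: payoffs 4, 1, 9 → best response Canola.
Farm 2 against Canola: payoffs -5, 7, -6 → best response Wheat.
Mutual best responses: (Soy, Soy).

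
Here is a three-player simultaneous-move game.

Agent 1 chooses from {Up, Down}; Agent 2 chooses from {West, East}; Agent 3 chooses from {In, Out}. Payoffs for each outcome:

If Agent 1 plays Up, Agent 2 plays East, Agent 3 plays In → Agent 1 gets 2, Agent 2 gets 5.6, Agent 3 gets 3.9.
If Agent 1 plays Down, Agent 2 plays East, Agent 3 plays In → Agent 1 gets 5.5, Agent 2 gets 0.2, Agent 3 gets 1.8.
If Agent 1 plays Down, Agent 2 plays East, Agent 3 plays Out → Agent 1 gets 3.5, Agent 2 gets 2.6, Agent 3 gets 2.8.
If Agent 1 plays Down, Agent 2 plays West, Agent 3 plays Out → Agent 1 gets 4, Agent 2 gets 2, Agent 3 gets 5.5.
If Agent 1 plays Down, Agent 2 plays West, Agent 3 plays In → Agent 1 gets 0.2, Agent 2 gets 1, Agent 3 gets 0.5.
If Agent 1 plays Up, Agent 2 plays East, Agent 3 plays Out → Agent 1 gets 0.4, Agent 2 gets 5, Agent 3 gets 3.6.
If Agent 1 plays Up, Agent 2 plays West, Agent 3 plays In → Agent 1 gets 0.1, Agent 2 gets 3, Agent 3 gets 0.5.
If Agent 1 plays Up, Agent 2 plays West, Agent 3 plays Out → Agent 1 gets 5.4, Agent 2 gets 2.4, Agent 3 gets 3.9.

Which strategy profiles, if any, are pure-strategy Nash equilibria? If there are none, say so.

Check each profile: it is a Nash equilibrium iff no player can strictly gain by switching unilaterally.
(Up, West, In): Agent 1 can switch to Down (0.1 → 0.2). Not NE.
(Up, West, Out): Agent 2 can switch to East (2.4 → 5). Not NE.
(Up, East, In): Agent 1 can switch to Down (2 → 5.5). Not NE.
(Up, East, Out): Agent 1 can switch to Down (0.4 → 3.5). Not NE.
(Down, West, In): Agent 3 can switch to Out (0.5 → 5.5). Not NE.
(Down, West, Out): Agent 1 can switch to Up (4 → 5.4). Not NE.
(Down, East, Out): Agent 1 gets 3.5, best alternative 0.4; Agent 2 gets 2.6, best alternative 2; Agent 3 gets 2.8, best alternative 1.8. No profitable deviation — NE.
(The remaining 1 profile has a profitable deviation by the same check.)

The unique pure-strategy Nash equilibrium is (Down, East, Out).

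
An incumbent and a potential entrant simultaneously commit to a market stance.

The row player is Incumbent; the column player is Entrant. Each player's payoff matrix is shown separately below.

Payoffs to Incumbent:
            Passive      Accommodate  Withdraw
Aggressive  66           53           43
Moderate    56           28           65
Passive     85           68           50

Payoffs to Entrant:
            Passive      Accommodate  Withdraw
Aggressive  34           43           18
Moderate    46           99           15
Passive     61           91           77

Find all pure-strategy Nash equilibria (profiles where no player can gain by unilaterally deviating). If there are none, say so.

The unique pure-strategy Nash equilibrium is (Passive, Accommodate).

(Aggressive, Passive): Incumbent can switch to Passive (66 → 85). Not NE.
(Aggressive, Accommodate): Incumbent can switch to Passive (53 → 68). Not NE.
(Aggressive, Withdraw): Incumbent can switch to Moderate (43 → 65). Not NE.
(Moderate, Passive): Incumbent can switch to Aggressive (56 → 66). Not NE.
(Moderate, Accommodate): Incumbent can switch to Aggressive (28 → 53). Not NE.
(Moderate, Withdraw): Entrant can switch to Passive (15 → 46). Not NE.
(Passive, Passive): Entrant can switch to Accommodate (61 → 91). Not NE.
(Passive, Accommodate): Incumbent gets 68, best alternative 53; Entrant gets 91, best alternative 77. No profitable deviation — NE.
(Passive, Withdraw): Incumbent can switch to Moderate (50 → 65). Not NE.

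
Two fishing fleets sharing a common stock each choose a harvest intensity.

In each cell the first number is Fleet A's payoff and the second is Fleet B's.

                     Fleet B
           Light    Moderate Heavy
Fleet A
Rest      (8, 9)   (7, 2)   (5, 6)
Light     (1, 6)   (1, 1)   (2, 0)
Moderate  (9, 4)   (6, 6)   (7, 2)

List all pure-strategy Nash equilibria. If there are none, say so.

No pure-strategy Nash equilibrium.

Fleet A against Light: payoffs 8, 1, 9 → best response Moderate.
Fleet A against Moderate: payoffs 7, 1, 6 → best response Rest.
Fleet A against Heavy: payoffs 5, 2, 7 → best response Moderate.
Fleet B against Rest: payoffs 9, 2, 6 → best response Light.
Fleet B against Light: payoffs 6, 1, 0 → best response Light.
Fleet B against Moderate: payoffs 4, 6, 2 → best response Moderate.
No profile is a mutual best response for all players.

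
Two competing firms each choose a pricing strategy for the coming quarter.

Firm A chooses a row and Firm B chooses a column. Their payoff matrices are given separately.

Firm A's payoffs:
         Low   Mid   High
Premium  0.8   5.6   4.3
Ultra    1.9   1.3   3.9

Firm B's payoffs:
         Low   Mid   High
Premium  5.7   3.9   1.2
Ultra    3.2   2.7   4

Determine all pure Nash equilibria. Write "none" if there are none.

Mark each player's best response to every combination of opponents' strategies; a profile where every player is best-responding is a pure Nash equilibrium.
Firm A against Low: payoffs 0.8, 1.9 → best response Ultra.
Firm A against Mid: payoffs 5.6, 1.3 → best response Premium.
Firm A against High: payoffs 4.3, 3.9 → best response Premium.
Firm B against Premium: payoffs 5.7, 3.9, 1.2 → best response Low.
Firm B against Ultra: payoffs 3.2, 2.7, 4 → best response High.
No profile is a mutual best response for all players.

none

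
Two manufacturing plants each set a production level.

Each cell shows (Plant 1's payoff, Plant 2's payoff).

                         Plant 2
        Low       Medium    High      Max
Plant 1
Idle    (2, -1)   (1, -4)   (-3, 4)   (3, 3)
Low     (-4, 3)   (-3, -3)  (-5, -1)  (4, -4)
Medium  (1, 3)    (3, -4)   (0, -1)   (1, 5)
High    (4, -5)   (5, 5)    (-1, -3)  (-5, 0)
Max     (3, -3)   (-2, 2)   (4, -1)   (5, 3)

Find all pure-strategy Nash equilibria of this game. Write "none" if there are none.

(Idle, Low): Plant 1 can switch to High (2 → 4). Not NE.
(Idle, Medium): Plant 1 can switch to Medium (1 → 3). Not NE.
(Idle, High): Plant 1 can switch to Medium (-3 → 0). Not NE.
(Idle, Max): Plant 1 can switch to Low (3 → 4). Not NE.
(Low, Low): Plant 1 can switch to Idle (-4 → 2). Not NE.
(Low, Medium): Plant 1 can switch to Idle (-3 → 1). Not NE.
(Low, High): Plant 1 can switch to Idle (-5 → -3). Not NE.
(Low, Max): Plant 1 can switch to Max (4 → 5). Not NE.
(Medium, Low): Plant 1 can switch to Idle (1 → 2). Not NE.
(Medium, Medium): Plant 1 can switch to High (3 → 5). Not NE.
(Medium, High): Plant 1 can switch to Max (0 → 4). Not NE.
(Medium, Max): Plant 1 can switch to Idle (1 → 3). Not NE.
(High, Medium): Plant 1 gets 5, best alternative 3; Plant 2 gets 5, best alternative 0. No profitable deviation — NE.
(Max, Max): Plant 1 gets 5, best alternative 4; Plant 2 gets 3, best alternative 2. No profitable deviation — NE.
(The remaining 6 profiles each have a profitable deviation by the same check.)

(High, Medium); (Max, Max)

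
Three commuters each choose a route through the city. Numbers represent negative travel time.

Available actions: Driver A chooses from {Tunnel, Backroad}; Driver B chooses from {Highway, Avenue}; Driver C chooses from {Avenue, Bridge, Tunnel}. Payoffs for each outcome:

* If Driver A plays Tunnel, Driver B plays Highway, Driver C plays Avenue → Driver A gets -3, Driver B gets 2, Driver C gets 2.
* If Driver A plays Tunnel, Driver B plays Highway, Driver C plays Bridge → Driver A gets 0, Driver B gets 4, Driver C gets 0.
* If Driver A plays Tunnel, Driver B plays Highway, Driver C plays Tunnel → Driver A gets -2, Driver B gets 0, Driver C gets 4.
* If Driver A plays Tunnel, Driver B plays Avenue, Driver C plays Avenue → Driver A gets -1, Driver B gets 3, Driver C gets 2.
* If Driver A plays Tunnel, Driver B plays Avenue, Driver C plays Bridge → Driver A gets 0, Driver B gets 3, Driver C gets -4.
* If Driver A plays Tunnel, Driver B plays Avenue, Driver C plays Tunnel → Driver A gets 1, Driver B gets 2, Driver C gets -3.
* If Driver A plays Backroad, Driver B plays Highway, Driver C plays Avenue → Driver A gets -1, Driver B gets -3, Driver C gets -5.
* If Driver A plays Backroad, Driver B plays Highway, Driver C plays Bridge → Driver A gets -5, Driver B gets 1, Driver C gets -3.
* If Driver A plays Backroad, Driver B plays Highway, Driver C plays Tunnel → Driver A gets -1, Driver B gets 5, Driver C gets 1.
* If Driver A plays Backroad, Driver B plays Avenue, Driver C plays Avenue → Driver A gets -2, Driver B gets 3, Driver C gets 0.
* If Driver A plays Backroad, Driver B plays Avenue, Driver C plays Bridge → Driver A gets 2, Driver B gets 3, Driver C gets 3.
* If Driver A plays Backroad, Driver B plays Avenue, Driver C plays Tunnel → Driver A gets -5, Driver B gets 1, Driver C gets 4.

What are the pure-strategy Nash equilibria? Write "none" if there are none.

The pure Nash equilibria are (Tunnel, Avenue, Avenue), (Backroad, Highway, Tunnel).

Driver A against (Highway, Avenue): payoffs -3, -1 → best response Backroad.
Driver A against (Highway, Bridge): payoffs 0, -5 → best response Tunnel.
Driver A against (Highway, Tunnel): payoffs -2, -1 → best response Backroad.
Driver A against (Avenue, Avenue): payoffs -1, -2 → best response Tunnel.
Driver A against (Avenue, Bridge): payoffs 0, 2 → best response Backroad.
Driver A against (Avenue, Tunnel): payoffs 1, -5 → best response Tunnel.
Driver B against (Tunnel, Avenue): payoffs 2, 3 → best response Avenue.
Driver B against (Tunnel, Bridge): payoffs 4, 3 → best response Highway.
Driver B against (Tunnel, Tunnel): payoffs 0, 2 → best response Avenue.
Driver B against (Backroad, Avenue): payoffs -3, 3 → best response Avenue.
Driver B against (Backroad, Bridge): payoffs 1, 3 → best response Avenue.
Driver B against (Backroad, Tunnel): payoffs 5, 1 → best response Highway.
Driver C against (Tunnel, Highway): payoffs 2, 0, 4 → best response Tunnel.
Driver C against (Tunnel, Avenue): payoffs 2, -4, -3 → best response Avenue.
Driver C against (Backroad, Highway): payoffs -5, -3, 1 → best response Tunnel.
Driver C against (Backroad, Avenue): payoffs 0, 3, 4 → best response Tunnel.
Mutual best responses: (Tunnel, Avenue, Avenue); (Backroad, Highway, Tunnel).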